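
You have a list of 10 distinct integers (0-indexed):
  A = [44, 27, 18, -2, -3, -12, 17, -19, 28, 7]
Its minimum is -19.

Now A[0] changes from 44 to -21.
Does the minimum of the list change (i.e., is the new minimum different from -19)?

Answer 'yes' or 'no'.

Answer: yes

Derivation:
Old min = -19
Change: A[0] 44 -> -21
Changed element was NOT the min; min changes only if -21 < -19.
New min = -21; changed? yes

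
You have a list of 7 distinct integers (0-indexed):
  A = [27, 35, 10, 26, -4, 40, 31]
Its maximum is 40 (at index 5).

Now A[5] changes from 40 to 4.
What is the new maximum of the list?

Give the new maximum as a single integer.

Answer: 35

Derivation:
Old max = 40 (at index 5)
Change: A[5] 40 -> 4
Changed element WAS the max -> may need rescan.
  Max of remaining elements: 35
  New max = max(4, 35) = 35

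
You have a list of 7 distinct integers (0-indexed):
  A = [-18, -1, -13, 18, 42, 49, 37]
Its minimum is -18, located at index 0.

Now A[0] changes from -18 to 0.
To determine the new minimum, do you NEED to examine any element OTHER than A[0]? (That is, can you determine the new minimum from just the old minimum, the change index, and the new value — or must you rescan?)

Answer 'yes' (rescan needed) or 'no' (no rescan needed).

Answer: yes

Derivation:
Old min = -18 at index 0
Change at index 0: -18 -> 0
Index 0 WAS the min and new value 0 > old min -18. Must rescan other elements to find the new min.
Needs rescan: yes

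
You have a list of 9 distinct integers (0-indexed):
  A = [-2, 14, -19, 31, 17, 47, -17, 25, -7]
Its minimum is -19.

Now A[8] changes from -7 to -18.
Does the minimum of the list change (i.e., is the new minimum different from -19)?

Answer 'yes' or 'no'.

Answer: no

Derivation:
Old min = -19
Change: A[8] -7 -> -18
Changed element was NOT the min; min changes only if -18 < -19.
New min = -19; changed? no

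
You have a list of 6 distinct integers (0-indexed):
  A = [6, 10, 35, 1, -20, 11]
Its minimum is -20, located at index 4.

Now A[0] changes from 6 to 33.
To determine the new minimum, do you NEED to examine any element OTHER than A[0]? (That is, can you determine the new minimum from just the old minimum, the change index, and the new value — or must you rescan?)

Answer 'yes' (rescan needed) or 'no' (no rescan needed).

Old min = -20 at index 4
Change at index 0: 6 -> 33
Index 0 was NOT the min. New min = min(-20, 33). No rescan of other elements needed.
Needs rescan: no

Answer: no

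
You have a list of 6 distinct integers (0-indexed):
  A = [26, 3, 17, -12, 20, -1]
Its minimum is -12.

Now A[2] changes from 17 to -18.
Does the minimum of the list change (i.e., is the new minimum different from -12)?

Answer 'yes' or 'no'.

Answer: yes

Derivation:
Old min = -12
Change: A[2] 17 -> -18
Changed element was NOT the min; min changes only if -18 < -12.
New min = -18; changed? yes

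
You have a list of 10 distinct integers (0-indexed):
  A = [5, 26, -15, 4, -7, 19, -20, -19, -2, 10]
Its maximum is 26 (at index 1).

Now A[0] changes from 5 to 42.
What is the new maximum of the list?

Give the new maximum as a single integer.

Old max = 26 (at index 1)
Change: A[0] 5 -> 42
Changed element was NOT the old max.
  New max = max(old_max, new_val) = max(26, 42) = 42

Answer: 42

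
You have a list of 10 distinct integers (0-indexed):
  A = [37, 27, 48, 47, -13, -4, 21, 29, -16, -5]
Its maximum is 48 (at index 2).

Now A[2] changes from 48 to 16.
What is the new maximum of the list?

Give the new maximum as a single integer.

Old max = 48 (at index 2)
Change: A[2] 48 -> 16
Changed element WAS the max -> may need rescan.
  Max of remaining elements: 47
  New max = max(16, 47) = 47

Answer: 47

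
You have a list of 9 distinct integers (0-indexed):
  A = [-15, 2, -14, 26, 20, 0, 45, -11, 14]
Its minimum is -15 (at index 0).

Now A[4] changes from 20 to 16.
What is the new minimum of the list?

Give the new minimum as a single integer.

Old min = -15 (at index 0)
Change: A[4] 20 -> 16
Changed element was NOT the old min.
  New min = min(old_min, new_val) = min(-15, 16) = -15

Answer: -15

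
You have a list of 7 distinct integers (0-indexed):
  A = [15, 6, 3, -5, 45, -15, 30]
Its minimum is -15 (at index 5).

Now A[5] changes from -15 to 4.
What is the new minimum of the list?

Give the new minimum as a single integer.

Answer: -5

Derivation:
Old min = -15 (at index 5)
Change: A[5] -15 -> 4
Changed element WAS the min. Need to check: is 4 still <= all others?
  Min of remaining elements: -5
  New min = min(4, -5) = -5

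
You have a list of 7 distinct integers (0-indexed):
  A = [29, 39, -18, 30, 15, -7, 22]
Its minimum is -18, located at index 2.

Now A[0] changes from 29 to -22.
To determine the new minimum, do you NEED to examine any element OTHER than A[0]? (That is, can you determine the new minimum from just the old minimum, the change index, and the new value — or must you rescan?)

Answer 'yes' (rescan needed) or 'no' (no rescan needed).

Answer: no

Derivation:
Old min = -18 at index 2
Change at index 0: 29 -> -22
Index 0 was NOT the min. New min = min(-18, -22). No rescan of other elements needed.
Needs rescan: no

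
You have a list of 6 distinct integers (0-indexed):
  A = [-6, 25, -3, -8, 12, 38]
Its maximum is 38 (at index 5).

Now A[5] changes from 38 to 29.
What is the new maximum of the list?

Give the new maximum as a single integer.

Answer: 29

Derivation:
Old max = 38 (at index 5)
Change: A[5] 38 -> 29
Changed element WAS the max -> may need rescan.
  Max of remaining elements: 25
  New max = max(29, 25) = 29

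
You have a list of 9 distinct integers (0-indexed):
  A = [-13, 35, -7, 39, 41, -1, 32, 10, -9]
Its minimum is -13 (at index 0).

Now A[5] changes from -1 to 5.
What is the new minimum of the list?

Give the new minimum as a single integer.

Old min = -13 (at index 0)
Change: A[5] -1 -> 5
Changed element was NOT the old min.
  New min = min(old_min, new_val) = min(-13, 5) = -13

Answer: -13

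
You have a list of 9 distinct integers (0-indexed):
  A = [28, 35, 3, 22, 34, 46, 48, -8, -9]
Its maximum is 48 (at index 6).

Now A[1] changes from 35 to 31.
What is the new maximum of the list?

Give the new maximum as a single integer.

Answer: 48

Derivation:
Old max = 48 (at index 6)
Change: A[1] 35 -> 31
Changed element was NOT the old max.
  New max = max(old_max, new_val) = max(48, 31) = 48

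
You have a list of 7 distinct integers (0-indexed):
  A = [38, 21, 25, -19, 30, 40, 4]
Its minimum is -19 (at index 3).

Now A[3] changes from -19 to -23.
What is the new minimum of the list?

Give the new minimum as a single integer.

Old min = -19 (at index 3)
Change: A[3] -19 -> -23
Changed element WAS the min. Need to check: is -23 still <= all others?
  Min of remaining elements: 4
  New min = min(-23, 4) = -23

Answer: -23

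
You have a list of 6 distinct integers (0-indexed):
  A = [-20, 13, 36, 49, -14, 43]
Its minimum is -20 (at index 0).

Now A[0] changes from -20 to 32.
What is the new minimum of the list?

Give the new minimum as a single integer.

Answer: -14

Derivation:
Old min = -20 (at index 0)
Change: A[0] -20 -> 32
Changed element WAS the min. Need to check: is 32 still <= all others?
  Min of remaining elements: -14
  New min = min(32, -14) = -14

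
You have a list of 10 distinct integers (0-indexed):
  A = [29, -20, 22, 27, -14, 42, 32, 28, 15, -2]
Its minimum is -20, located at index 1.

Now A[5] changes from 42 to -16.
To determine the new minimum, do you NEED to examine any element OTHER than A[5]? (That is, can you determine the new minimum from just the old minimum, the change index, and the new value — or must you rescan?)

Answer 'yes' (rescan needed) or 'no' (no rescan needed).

Answer: no

Derivation:
Old min = -20 at index 1
Change at index 5: 42 -> -16
Index 5 was NOT the min. New min = min(-20, -16). No rescan of other elements needed.
Needs rescan: no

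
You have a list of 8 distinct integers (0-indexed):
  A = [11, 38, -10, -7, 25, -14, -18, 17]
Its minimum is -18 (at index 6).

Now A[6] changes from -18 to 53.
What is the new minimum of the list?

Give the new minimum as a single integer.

Answer: -14

Derivation:
Old min = -18 (at index 6)
Change: A[6] -18 -> 53
Changed element WAS the min. Need to check: is 53 still <= all others?
  Min of remaining elements: -14
  New min = min(53, -14) = -14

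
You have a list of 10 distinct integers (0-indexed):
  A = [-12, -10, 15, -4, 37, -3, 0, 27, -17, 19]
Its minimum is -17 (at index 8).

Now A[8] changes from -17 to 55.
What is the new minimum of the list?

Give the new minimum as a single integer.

Old min = -17 (at index 8)
Change: A[8] -17 -> 55
Changed element WAS the min. Need to check: is 55 still <= all others?
  Min of remaining elements: -12
  New min = min(55, -12) = -12

Answer: -12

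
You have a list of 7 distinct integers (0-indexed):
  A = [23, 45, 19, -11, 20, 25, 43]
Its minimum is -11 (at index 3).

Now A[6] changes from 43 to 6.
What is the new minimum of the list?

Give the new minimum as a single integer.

Old min = -11 (at index 3)
Change: A[6] 43 -> 6
Changed element was NOT the old min.
  New min = min(old_min, new_val) = min(-11, 6) = -11

Answer: -11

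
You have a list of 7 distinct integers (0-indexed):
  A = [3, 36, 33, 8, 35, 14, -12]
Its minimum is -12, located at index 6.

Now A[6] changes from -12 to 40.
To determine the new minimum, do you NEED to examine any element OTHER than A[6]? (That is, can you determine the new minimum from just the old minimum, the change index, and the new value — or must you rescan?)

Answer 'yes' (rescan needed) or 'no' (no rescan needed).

Answer: yes

Derivation:
Old min = -12 at index 6
Change at index 6: -12 -> 40
Index 6 WAS the min and new value 40 > old min -12. Must rescan other elements to find the new min.
Needs rescan: yes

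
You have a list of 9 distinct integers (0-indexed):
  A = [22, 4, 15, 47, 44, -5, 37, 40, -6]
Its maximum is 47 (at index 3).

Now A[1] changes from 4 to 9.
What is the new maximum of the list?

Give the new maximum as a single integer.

Answer: 47

Derivation:
Old max = 47 (at index 3)
Change: A[1] 4 -> 9
Changed element was NOT the old max.
  New max = max(old_max, new_val) = max(47, 9) = 47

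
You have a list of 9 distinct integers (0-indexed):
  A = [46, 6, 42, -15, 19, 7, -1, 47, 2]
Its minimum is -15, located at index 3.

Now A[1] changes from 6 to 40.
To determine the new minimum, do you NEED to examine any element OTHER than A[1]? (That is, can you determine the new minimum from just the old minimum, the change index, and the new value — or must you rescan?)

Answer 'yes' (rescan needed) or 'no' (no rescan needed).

Old min = -15 at index 3
Change at index 1: 6 -> 40
Index 1 was NOT the min. New min = min(-15, 40). No rescan of other elements needed.
Needs rescan: no

Answer: no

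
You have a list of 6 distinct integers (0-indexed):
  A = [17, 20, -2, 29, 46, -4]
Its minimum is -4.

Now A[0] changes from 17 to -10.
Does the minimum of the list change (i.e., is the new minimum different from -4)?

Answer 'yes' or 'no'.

Answer: yes

Derivation:
Old min = -4
Change: A[0] 17 -> -10
Changed element was NOT the min; min changes only if -10 < -4.
New min = -10; changed? yes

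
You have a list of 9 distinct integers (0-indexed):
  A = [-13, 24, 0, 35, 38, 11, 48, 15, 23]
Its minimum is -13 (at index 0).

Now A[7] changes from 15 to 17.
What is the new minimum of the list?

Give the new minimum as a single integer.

Answer: -13

Derivation:
Old min = -13 (at index 0)
Change: A[7] 15 -> 17
Changed element was NOT the old min.
  New min = min(old_min, new_val) = min(-13, 17) = -13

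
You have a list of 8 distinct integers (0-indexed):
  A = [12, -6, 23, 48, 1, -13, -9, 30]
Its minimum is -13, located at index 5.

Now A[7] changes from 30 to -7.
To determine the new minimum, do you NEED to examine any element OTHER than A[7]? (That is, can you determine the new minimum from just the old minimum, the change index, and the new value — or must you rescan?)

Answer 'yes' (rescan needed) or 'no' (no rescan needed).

Old min = -13 at index 5
Change at index 7: 30 -> -7
Index 7 was NOT the min. New min = min(-13, -7). No rescan of other elements needed.
Needs rescan: no

Answer: no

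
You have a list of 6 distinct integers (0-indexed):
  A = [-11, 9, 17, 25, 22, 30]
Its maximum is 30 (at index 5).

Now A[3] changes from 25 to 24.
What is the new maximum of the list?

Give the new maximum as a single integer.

Answer: 30

Derivation:
Old max = 30 (at index 5)
Change: A[3] 25 -> 24
Changed element was NOT the old max.
  New max = max(old_max, new_val) = max(30, 24) = 30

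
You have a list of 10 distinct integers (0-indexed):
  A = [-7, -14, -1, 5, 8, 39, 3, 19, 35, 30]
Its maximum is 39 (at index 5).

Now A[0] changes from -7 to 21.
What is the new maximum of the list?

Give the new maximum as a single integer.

Answer: 39

Derivation:
Old max = 39 (at index 5)
Change: A[0] -7 -> 21
Changed element was NOT the old max.
  New max = max(old_max, new_val) = max(39, 21) = 39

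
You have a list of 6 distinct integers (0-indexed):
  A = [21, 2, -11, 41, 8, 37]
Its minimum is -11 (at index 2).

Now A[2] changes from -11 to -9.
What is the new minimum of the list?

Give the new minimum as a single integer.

Answer: -9

Derivation:
Old min = -11 (at index 2)
Change: A[2] -11 -> -9
Changed element WAS the min. Need to check: is -9 still <= all others?
  Min of remaining elements: 2
  New min = min(-9, 2) = -9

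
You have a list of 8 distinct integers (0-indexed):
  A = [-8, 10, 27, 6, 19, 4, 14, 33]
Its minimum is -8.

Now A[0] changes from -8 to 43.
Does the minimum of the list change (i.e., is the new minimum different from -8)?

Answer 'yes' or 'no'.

Answer: yes

Derivation:
Old min = -8
Change: A[0] -8 -> 43
Changed element was the min; new min must be rechecked.
New min = 4; changed? yes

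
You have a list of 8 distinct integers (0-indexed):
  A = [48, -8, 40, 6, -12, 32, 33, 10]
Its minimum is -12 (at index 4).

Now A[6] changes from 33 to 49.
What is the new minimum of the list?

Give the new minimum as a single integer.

Old min = -12 (at index 4)
Change: A[6] 33 -> 49
Changed element was NOT the old min.
  New min = min(old_min, new_val) = min(-12, 49) = -12

Answer: -12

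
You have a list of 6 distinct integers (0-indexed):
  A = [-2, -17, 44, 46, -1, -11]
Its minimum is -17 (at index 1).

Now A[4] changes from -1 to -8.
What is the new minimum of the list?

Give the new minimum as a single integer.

Answer: -17

Derivation:
Old min = -17 (at index 1)
Change: A[4] -1 -> -8
Changed element was NOT the old min.
  New min = min(old_min, new_val) = min(-17, -8) = -17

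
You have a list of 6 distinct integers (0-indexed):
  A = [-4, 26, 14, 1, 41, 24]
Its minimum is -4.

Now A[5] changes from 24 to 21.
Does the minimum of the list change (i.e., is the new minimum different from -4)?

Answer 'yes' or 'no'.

Answer: no

Derivation:
Old min = -4
Change: A[5] 24 -> 21
Changed element was NOT the min; min changes only if 21 < -4.
New min = -4; changed? no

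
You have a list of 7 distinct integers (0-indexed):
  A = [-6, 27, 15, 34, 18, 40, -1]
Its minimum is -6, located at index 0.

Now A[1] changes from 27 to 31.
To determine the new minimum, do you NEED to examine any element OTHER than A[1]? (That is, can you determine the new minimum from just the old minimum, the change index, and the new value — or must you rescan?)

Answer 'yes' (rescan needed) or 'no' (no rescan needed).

Answer: no

Derivation:
Old min = -6 at index 0
Change at index 1: 27 -> 31
Index 1 was NOT the min. New min = min(-6, 31). No rescan of other elements needed.
Needs rescan: no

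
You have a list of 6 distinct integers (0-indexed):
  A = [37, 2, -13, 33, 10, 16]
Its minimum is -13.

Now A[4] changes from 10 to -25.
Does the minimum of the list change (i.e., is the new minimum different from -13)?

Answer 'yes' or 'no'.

Old min = -13
Change: A[4] 10 -> -25
Changed element was NOT the min; min changes only if -25 < -13.
New min = -25; changed? yes

Answer: yes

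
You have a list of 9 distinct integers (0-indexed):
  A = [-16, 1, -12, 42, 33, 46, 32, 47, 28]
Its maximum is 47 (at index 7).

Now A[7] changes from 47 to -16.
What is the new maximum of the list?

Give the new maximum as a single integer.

Answer: 46

Derivation:
Old max = 47 (at index 7)
Change: A[7] 47 -> -16
Changed element WAS the max -> may need rescan.
  Max of remaining elements: 46
  New max = max(-16, 46) = 46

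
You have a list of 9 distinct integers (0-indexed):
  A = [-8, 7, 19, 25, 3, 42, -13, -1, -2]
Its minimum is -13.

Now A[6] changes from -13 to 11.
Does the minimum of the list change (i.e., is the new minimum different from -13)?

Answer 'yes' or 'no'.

Answer: yes

Derivation:
Old min = -13
Change: A[6] -13 -> 11
Changed element was the min; new min must be rechecked.
New min = -8; changed? yes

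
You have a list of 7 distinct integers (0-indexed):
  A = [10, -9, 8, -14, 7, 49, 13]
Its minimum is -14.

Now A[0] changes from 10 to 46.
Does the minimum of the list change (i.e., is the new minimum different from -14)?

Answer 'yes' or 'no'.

Answer: no

Derivation:
Old min = -14
Change: A[0] 10 -> 46
Changed element was NOT the min; min changes only if 46 < -14.
New min = -14; changed? no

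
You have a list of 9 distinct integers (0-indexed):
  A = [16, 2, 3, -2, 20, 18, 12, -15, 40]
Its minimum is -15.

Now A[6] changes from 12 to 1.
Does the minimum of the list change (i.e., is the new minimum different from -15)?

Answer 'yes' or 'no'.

Answer: no

Derivation:
Old min = -15
Change: A[6] 12 -> 1
Changed element was NOT the min; min changes only if 1 < -15.
New min = -15; changed? no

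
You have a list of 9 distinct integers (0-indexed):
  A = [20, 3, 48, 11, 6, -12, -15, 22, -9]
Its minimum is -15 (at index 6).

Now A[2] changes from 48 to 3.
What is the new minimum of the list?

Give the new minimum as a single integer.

Old min = -15 (at index 6)
Change: A[2] 48 -> 3
Changed element was NOT the old min.
  New min = min(old_min, new_val) = min(-15, 3) = -15

Answer: -15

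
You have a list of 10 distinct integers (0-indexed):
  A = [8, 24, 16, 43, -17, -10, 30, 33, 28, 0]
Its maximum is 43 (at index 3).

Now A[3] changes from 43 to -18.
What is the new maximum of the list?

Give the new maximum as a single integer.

Old max = 43 (at index 3)
Change: A[3] 43 -> -18
Changed element WAS the max -> may need rescan.
  Max of remaining elements: 33
  New max = max(-18, 33) = 33

Answer: 33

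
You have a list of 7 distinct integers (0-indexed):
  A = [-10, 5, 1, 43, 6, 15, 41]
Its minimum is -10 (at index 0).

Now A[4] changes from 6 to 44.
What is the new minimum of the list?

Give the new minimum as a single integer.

Answer: -10

Derivation:
Old min = -10 (at index 0)
Change: A[4] 6 -> 44
Changed element was NOT the old min.
  New min = min(old_min, new_val) = min(-10, 44) = -10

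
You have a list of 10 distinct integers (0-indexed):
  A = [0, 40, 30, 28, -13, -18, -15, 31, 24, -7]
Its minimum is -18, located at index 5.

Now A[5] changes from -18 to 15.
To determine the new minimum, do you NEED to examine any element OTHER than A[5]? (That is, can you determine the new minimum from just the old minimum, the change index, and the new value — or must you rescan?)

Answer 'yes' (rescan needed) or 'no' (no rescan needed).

Answer: yes

Derivation:
Old min = -18 at index 5
Change at index 5: -18 -> 15
Index 5 WAS the min and new value 15 > old min -18. Must rescan other elements to find the new min.
Needs rescan: yes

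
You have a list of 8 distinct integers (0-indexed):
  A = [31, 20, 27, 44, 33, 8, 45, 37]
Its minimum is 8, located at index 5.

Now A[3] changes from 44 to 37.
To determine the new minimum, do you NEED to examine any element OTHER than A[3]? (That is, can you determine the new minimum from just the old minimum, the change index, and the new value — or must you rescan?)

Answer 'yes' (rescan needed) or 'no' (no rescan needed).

Old min = 8 at index 5
Change at index 3: 44 -> 37
Index 3 was NOT the min. New min = min(8, 37). No rescan of other elements needed.
Needs rescan: no

Answer: no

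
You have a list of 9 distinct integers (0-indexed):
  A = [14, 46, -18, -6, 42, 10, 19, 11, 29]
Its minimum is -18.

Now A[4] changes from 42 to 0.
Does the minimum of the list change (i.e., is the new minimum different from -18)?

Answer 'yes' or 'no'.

Answer: no

Derivation:
Old min = -18
Change: A[4] 42 -> 0
Changed element was NOT the min; min changes only if 0 < -18.
New min = -18; changed? no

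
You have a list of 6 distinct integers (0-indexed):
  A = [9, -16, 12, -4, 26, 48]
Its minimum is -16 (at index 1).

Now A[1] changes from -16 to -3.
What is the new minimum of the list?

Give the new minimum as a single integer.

Old min = -16 (at index 1)
Change: A[1] -16 -> -3
Changed element WAS the min. Need to check: is -3 still <= all others?
  Min of remaining elements: -4
  New min = min(-3, -4) = -4

Answer: -4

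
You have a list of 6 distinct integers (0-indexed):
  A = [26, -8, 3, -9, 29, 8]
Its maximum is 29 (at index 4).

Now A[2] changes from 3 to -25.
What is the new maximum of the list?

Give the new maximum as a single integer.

Old max = 29 (at index 4)
Change: A[2] 3 -> -25
Changed element was NOT the old max.
  New max = max(old_max, new_val) = max(29, -25) = 29

Answer: 29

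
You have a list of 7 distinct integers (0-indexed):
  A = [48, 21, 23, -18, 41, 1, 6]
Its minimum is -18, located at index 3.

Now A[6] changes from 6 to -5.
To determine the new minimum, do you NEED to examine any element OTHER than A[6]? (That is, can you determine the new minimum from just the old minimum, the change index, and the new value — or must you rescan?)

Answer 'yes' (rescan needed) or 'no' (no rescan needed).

Old min = -18 at index 3
Change at index 6: 6 -> -5
Index 6 was NOT the min. New min = min(-18, -5). No rescan of other elements needed.
Needs rescan: no

Answer: no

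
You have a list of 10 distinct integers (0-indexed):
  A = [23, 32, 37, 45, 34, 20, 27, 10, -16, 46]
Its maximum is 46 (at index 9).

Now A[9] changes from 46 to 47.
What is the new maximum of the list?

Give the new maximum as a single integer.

Old max = 46 (at index 9)
Change: A[9] 46 -> 47
Changed element WAS the max -> may need rescan.
  Max of remaining elements: 45
  New max = max(47, 45) = 47

Answer: 47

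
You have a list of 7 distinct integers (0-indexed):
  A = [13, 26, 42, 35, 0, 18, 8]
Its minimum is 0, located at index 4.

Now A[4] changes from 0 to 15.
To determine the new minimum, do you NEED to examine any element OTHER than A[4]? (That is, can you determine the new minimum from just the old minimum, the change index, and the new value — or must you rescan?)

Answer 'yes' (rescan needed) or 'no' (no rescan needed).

Old min = 0 at index 4
Change at index 4: 0 -> 15
Index 4 WAS the min and new value 15 > old min 0. Must rescan other elements to find the new min.
Needs rescan: yes

Answer: yes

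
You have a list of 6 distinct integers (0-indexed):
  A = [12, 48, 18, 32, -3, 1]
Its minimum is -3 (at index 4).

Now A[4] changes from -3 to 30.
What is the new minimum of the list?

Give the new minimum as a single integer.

Answer: 1

Derivation:
Old min = -3 (at index 4)
Change: A[4] -3 -> 30
Changed element WAS the min. Need to check: is 30 still <= all others?
  Min of remaining elements: 1
  New min = min(30, 1) = 1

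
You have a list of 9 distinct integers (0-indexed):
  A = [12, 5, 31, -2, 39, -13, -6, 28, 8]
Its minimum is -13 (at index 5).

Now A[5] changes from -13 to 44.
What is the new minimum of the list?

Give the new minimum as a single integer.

Old min = -13 (at index 5)
Change: A[5] -13 -> 44
Changed element WAS the min. Need to check: is 44 still <= all others?
  Min of remaining elements: -6
  New min = min(44, -6) = -6

Answer: -6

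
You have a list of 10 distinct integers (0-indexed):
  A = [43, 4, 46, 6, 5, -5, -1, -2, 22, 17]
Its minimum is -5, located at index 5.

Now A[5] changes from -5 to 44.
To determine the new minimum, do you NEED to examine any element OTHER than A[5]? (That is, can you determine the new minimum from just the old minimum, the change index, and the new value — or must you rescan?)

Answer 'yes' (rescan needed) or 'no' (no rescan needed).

Old min = -5 at index 5
Change at index 5: -5 -> 44
Index 5 WAS the min and new value 44 > old min -5. Must rescan other elements to find the new min.
Needs rescan: yes

Answer: yes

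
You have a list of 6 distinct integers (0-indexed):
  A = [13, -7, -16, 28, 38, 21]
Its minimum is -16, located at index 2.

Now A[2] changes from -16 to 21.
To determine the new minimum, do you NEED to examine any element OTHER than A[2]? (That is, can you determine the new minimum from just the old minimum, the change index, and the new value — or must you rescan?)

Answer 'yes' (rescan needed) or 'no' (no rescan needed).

Answer: yes

Derivation:
Old min = -16 at index 2
Change at index 2: -16 -> 21
Index 2 WAS the min and new value 21 > old min -16. Must rescan other elements to find the new min.
Needs rescan: yes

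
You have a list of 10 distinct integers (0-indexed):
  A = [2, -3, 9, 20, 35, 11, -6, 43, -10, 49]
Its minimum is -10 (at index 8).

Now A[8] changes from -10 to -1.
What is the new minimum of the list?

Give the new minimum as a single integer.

Old min = -10 (at index 8)
Change: A[8] -10 -> -1
Changed element WAS the min. Need to check: is -1 still <= all others?
  Min of remaining elements: -6
  New min = min(-1, -6) = -6

Answer: -6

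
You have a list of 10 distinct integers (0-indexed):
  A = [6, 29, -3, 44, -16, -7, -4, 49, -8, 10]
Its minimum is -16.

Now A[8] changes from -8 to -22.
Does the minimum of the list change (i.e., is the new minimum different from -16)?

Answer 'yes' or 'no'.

Answer: yes

Derivation:
Old min = -16
Change: A[8] -8 -> -22
Changed element was NOT the min; min changes only if -22 < -16.
New min = -22; changed? yes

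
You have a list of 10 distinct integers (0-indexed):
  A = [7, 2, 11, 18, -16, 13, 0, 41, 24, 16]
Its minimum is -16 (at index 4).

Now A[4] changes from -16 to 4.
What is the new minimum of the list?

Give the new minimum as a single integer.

Answer: 0

Derivation:
Old min = -16 (at index 4)
Change: A[4] -16 -> 4
Changed element WAS the min. Need to check: is 4 still <= all others?
  Min of remaining elements: 0
  New min = min(4, 0) = 0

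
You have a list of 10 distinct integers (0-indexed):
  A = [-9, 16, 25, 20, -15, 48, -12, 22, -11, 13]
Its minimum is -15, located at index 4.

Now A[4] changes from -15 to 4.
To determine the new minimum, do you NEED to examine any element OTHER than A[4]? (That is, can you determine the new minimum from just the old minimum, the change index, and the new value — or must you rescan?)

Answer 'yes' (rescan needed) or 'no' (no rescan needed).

Answer: yes

Derivation:
Old min = -15 at index 4
Change at index 4: -15 -> 4
Index 4 WAS the min and new value 4 > old min -15. Must rescan other elements to find the new min.
Needs rescan: yes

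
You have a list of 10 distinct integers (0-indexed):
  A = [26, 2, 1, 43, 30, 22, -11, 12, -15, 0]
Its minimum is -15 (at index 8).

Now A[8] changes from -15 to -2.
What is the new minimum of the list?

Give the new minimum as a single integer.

Old min = -15 (at index 8)
Change: A[8] -15 -> -2
Changed element WAS the min. Need to check: is -2 still <= all others?
  Min of remaining elements: -11
  New min = min(-2, -11) = -11

Answer: -11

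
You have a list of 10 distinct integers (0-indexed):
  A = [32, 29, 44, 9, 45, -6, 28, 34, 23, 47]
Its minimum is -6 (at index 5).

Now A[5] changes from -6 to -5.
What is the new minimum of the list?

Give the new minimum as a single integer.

Old min = -6 (at index 5)
Change: A[5] -6 -> -5
Changed element WAS the min. Need to check: is -5 still <= all others?
  Min of remaining elements: 9
  New min = min(-5, 9) = -5

Answer: -5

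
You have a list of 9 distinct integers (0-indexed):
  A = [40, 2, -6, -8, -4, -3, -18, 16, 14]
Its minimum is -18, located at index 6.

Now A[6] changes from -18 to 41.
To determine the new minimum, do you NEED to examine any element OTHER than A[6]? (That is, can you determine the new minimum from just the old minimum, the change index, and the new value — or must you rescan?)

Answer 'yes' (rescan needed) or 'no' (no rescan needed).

Answer: yes

Derivation:
Old min = -18 at index 6
Change at index 6: -18 -> 41
Index 6 WAS the min and new value 41 > old min -18. Must rescan other elements to find the new min.
Needs rescan: yes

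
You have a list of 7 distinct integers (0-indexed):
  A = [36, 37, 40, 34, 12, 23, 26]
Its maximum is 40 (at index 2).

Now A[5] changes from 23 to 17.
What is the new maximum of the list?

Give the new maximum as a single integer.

Old max = 40 (at index 2)
Change: A[5] 23 -> 17
Changed element was NOT the old max.
  New max = max(old_max, new_val) = max(40, 17) = 40

Answer: 40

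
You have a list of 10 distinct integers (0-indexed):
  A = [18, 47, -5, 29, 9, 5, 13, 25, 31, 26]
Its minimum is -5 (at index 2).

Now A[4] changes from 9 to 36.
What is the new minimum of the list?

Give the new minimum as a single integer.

Answer: -5

Derivation:
Old min = -5 (at index 2)
Change: A[4] 9 -> 36
Changed element was NOT the old min.
  New min = min(old_min, new_val) = min(-5, 36) = -5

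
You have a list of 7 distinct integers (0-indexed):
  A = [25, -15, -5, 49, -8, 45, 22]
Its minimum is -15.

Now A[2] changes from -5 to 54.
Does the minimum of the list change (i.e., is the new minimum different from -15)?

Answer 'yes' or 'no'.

Old min = -15
Change: A[2] -5 -> 54
Changed element was NOT the min; min changes only if 54 < -15.
New min = -15; changed? no

Answer: no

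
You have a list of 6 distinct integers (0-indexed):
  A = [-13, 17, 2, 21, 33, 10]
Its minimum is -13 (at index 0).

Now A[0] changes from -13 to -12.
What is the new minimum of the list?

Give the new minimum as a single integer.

Answer: -12

Derivation:
Old min = -13 (at index 0)
Change: A[0] -13 -> -12
Changed element WAS the min. Need to check: is -12 still <= all others?
  Min of remaining elements: 2
  New min = min(-12, 2) = -12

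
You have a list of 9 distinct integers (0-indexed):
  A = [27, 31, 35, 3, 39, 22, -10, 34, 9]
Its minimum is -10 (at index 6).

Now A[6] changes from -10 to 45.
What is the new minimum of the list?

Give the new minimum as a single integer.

Old min = -10 (at index 6)
Change: A[6] -10 -> 45
Changed element WAS the min. Need to check: is 45 still <= all others?
  Min of remaining elements: 3
  New min = min(45, 3) = 3

Answer: 3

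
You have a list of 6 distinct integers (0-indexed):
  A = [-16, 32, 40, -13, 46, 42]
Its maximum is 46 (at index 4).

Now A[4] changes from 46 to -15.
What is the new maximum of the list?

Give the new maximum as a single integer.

Answer: 42

Derivation:
Old max = 46 (at index 4)
Change: A[4] 46 -> -15
Changed element WAS the max -> may need rescan.
  Max of remaining elements: 42
  New max = max(-15, 42) = 42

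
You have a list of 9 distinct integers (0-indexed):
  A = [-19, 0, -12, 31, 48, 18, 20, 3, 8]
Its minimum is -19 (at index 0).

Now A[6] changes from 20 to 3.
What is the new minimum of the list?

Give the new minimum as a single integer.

Answer: -19

Derivation:
Old min = -19 (at index 0)
Change: A[6] 20 -> 3
Changed element was NOT the old min.
  New min = min(old_min, new_val) = min(-19, 3) = -19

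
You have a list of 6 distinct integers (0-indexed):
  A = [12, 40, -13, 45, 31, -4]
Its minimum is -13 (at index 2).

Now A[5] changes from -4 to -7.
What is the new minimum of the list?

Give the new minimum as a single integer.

Answer: -13

Derivation:
Old min = -13 (at index 2)
Change: A[5] -4 -> -7
Changed element was NOT the old min.
  New min = min(old_min, new_val) = min(-13, -7) = -13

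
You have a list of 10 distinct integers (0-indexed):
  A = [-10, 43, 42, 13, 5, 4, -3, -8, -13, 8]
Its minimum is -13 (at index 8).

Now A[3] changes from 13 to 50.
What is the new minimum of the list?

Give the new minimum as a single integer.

Old min = -13 (at index 8)
Change: A[3] 13 -> 50
Changed element was NOT the old min.
  New min = min(old_min, new_val) = min(-13, 50) = -13

Answer: -13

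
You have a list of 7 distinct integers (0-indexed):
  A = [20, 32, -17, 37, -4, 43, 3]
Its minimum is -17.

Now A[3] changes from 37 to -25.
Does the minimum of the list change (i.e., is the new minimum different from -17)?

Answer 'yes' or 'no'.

Old min = -17
Change: A[3] 37 -> -25
Changed element was NOT the min; min changes only if -25 < -17.
New min = -25; changed? yes

Answer: yes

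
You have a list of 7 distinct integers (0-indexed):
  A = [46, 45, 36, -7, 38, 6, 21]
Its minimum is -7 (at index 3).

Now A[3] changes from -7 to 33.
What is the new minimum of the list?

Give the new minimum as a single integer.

Answer: 6

Derivation:
Old min = -7 (at index 3)
Change: A[3] -7 -> 33
Changed element WAS the min. Need to check: is 33 still <= all others?
  Min of remaining elements: 6
  New min = min(33, 6) = 6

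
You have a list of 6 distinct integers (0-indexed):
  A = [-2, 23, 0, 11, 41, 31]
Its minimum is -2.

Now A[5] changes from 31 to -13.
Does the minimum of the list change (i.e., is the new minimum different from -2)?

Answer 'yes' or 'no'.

Answer: yes

Derivation:
Old min = -2
Change: A[5] 31 -> -13
Changed element was NOT the min; min changes only if -13 < -2.
New min = -13; changed? yes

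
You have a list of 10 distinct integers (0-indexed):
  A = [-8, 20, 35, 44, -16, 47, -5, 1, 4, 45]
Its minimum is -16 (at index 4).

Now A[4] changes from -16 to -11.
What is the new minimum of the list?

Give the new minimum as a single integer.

Old min = -16 (at index 4)
Change: A[4] -16 -> -11
Changed element WAS the min. Need to check: is -11 still <= all others?
  Min of remaining elements: -8
  New min = min(-11, -8) = -11

Answer: -11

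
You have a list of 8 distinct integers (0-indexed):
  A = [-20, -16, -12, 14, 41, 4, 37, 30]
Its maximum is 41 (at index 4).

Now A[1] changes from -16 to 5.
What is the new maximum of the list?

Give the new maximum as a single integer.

Old max = 41 (at index 4)
Change: A[1] -16 -> 5
Changed element was NOT the old max.
  New max = max(old_max, new_val) = max(41, 5) = 41

Answer: 41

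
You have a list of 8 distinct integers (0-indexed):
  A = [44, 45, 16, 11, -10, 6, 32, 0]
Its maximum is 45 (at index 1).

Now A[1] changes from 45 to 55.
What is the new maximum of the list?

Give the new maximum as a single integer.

Answer: 55

Derivation:
Old max = 45 (at index 1)
Change: A[1] 45 -> 55
Changed element WAS the max -> may need rescan.
  Max of remaining elements: 44
  New max = max(55, 44) = 55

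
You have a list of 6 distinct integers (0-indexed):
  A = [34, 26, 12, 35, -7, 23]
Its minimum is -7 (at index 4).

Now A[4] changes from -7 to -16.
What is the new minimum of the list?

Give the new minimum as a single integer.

Answer: -16

Derivation:
Old min = -7 (at index 4)
Change: A[4] -7 -> -16
Changed element WAS the min. Need to check: is -16 still <= all others?
  Min of remaining elements: 12
  New min = min(-16, 12) = -16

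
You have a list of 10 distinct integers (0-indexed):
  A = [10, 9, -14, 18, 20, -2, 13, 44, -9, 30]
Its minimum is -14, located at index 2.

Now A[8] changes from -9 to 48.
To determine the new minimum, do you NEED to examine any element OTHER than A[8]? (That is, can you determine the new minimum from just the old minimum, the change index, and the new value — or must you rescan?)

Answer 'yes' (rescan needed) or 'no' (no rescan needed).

Answer: no

Derivation:
Old min = -14 at index 2
Change at index 8: -9 -> 48
Index 8 was NOT the min. New min = min(-14, 48). No rescan of other elements needed.
Needs rescan: no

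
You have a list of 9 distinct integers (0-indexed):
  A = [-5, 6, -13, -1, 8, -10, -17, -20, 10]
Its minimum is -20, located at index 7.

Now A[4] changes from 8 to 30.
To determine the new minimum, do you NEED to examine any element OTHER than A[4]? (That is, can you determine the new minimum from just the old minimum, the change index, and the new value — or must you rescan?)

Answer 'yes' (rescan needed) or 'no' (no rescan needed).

Old min = -20 at index 7
Change at index 4: 8 -> 30
Index 4 was NOT the min. New min = min(-20, 30). No rescan of other elements needed.
Needs rescan: no

Answer: no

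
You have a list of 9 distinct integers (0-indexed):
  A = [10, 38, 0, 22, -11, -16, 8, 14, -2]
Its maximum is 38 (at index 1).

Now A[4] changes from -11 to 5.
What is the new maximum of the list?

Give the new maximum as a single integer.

Old max = 38 (at index 1)
Change: A[4] -11 -> 5
Changed element was NOT the old max.
  New max = max(old_max, new_val) = max(38, 5) = 38

Answer: 38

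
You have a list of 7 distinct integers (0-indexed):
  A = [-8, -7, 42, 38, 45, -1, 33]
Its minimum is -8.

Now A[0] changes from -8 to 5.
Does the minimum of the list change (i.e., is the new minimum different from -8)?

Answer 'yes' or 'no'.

Answer: yes

Derivation:
Old min = -8
Change: A[0] -8 -> 5
Changed element was the min; new min must be rechecked.
New min = -7; changed? yes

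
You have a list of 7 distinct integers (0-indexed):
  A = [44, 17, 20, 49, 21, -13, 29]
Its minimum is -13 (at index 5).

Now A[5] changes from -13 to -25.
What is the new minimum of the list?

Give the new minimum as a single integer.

Answer: -25

Derivation:
Old min = -13 (at index 5)
Change: A[5] -13 -> -25
Changed element WAS the min. Need to check: is -25 still <= all others?
  Min of remaining elements: 17
  New min = min(-25, 17) = -25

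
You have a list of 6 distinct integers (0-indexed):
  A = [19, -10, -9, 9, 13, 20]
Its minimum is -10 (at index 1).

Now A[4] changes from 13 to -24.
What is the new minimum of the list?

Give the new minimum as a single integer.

Old min = -10 (at index 1)
Change: A[4] 13 -> -24
Changed element was NOT the old min.
  New min = min(old_min, new_val) = min(-10, -24) = -24

Answer: -24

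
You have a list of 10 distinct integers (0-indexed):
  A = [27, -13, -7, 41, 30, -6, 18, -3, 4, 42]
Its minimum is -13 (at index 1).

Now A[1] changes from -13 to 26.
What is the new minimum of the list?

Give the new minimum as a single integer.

Answer: -7

Derivation:
Old min = -13 (at index 1)
Change: A[1] -13 -> 26
Changed element WAS the min. Need to check: is 26 still <= all others?
  Min of remaining elements: -7
  New min = min(26, -7) = -7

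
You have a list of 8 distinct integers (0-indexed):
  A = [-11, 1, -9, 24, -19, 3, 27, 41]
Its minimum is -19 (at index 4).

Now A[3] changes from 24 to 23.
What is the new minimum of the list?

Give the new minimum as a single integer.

Answer: -19

Derivation:
Old min = -19 (at index 4)
Change: A[3] 24 -> 23
Changed element was NOT the old min.
  New min = min(old_min, new_val) = min(-19, 23) = -19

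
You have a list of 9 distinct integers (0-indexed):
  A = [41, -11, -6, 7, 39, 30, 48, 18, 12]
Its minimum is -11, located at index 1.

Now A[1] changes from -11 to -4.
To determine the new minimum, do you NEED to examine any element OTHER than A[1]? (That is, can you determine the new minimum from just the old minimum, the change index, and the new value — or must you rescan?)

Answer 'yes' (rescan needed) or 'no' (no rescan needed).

Old min = -11 at index 1
Change at index 1: -11 -> -4
Index 1 WAS the min and new value -4 > old min -11. Must rescan other elements to find the new min.
Needs rescan: yes

Answer: yes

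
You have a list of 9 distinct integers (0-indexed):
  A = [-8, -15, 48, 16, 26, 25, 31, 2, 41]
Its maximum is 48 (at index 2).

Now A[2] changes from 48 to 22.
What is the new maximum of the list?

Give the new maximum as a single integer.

Answer: 41

Derivation:
Old max = 48 (at index 2)
Change: A[2] 48 -> 22
Changed element WAS the max -> may need rescan.
  Max of remaining elements: 41
  New max = max(22, 41) = 41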